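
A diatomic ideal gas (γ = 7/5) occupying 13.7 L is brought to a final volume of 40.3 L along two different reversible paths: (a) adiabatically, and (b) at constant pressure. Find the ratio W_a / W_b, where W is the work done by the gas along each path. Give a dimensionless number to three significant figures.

W_a / W_b ≈ 0.451

Path (a) adiabatic: W = P₁V₁(1 − (V₁/V₂)^(γ−1))/(γ−1) → W_a/(P₁V₁) = 0.8763.
Path (b) isobaric: W = P₁(V₂ − V₁) → W_b/(P₁V₁) = 1.942.
W_a / W_b = 0.8763 / 1.942 = 0.4513.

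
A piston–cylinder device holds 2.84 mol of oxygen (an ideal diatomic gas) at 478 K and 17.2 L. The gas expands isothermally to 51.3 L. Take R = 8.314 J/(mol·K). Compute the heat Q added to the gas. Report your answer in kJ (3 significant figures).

Q ≈ 12.3 kJ

Isothermal ⇒ ΔU = 0, so Q = W = nRT ln(V₂/V₁).
Q = (2.84)(8.314)(478) ln(51.3/17.2) = 11286 × 1.093 = 12334 J.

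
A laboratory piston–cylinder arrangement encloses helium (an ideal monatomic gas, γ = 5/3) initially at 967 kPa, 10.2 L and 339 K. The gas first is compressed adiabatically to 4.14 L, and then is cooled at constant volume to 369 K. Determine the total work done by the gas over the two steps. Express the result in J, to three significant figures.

Step 1 (adiabatic): W = (P₁V₁ − P₂V₂)/(γ−1) = (9863 − 17993)/0.667 = -12194 J.
Step 2 (isochoric): W = 0 (constant volume).
W_total = -12194 + 0 = -12194 J.

W_total ≈ -12200 J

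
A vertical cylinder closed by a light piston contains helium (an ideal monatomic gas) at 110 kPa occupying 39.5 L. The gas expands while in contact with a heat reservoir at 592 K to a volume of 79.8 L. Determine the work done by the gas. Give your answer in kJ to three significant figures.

W ≈ 3.06 kJ

Isothermal: W = nRT ln(V₂/V₁) = P₁V₁ ln(V₂/V₁).
P₁V₁ = (110 kPa)(39.5 L) = 4345 J.
W = 4345 × ln(79.8/39.5) = 4345 × 0.7032
W_by_gas = 3056 J.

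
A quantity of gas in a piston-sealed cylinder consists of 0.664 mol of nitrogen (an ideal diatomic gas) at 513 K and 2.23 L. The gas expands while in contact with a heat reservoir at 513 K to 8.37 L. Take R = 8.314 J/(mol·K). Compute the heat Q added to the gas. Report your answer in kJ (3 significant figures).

Q ≈ 3.75 kJ

Isothermal ⇒ ΔU = 0, so Q = W = nRT ln(V₂/V₁).
Q = (0.664)(8.314)(513) ln(8.37/2.23) = 2832 × 1.323 = 3746 J.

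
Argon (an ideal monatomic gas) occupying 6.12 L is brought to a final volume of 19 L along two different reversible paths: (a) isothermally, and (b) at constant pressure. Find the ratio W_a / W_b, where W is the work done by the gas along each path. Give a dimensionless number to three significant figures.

Path (a) isothermal: W = P₁V₁ ln(V₂/V₁) → W_a/(P₁V₁) = 1.133.
Path (b) isobaric: W = P₁(V₂ − V₁) → W_b/(P₁V₁) = 2.105.
W_a / W_b = 1.133 / 2.105 = 0.5383.

W_a / W_b ≈ 0.538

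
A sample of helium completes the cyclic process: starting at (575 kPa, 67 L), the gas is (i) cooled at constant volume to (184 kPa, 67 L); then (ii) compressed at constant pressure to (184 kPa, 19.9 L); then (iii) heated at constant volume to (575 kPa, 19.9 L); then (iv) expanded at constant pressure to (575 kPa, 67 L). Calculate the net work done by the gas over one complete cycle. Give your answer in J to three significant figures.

W_net ≈ 18400 J

Constant-volume legs do no work.
W(ii) = (184)(19.9 − 67) = -8666 J; W(iv) = (575)(67 − 19.9) = 27082 J.
W_net = -8666 + 27082 = 18416 J (the clockwise enclosed area).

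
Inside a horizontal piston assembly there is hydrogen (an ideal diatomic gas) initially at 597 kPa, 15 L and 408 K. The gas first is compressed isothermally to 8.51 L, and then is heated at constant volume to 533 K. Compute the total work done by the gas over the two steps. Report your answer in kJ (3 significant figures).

W_total ≈ -5.08 kJ

Step 1 (isothermal): W = P₁V₁ ln(V₂/V₁) = (8955) ln(8.51/15) = -5076 J.
Step 2 (isochoric): W = 0 (constant volume).
W_total = -5076 + 0 = -5076 J.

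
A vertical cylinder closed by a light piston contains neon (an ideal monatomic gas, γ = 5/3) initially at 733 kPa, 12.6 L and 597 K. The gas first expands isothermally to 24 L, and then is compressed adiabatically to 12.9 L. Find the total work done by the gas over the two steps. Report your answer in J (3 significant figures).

Step 1 (isothermal): W = P₁V₁ ln(V₂/V₁) = (9236) ln(24/12.6) = 5951 J.
After step 1: P = 384.8 kPa, V = 24 L, T = 597 K.
Step 2 (adiabatic): W = (P₁V₁ − P₂V₂)/(γ−1) = (9236 − 13971)/0.667 = -7103 J.
W_total = 5951 − 7103 = -1151 J.

W_total ≈ -1150 J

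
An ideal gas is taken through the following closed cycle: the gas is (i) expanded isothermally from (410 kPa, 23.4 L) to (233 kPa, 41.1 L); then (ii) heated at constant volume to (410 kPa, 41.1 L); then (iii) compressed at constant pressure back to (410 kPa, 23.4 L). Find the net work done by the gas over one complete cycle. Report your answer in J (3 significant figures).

W_net ≈ -1850 J

Leg (i): W = PᵢVᵢ ln(V_f/Vᵢ) = (9594) ln(41.1/23.4) = 5404 J.
Leg (ii): W = 0.
Leg (iii): W = PΔV = (410)(23.4 − 41.1) = -7257 J.
W_net = 5404 − 7257 = -1853 J.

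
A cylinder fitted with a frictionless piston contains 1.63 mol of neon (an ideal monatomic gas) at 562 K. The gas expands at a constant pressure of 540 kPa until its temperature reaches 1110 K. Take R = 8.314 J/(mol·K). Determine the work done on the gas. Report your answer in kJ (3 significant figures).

Isobaric: W = P ΔV = nR ΔT.
W = (1.63)(8.314)(1110 − 562) = 7426 J.
Work on gas = −W_by = -7426 J.

W ≈ -7.43 kJ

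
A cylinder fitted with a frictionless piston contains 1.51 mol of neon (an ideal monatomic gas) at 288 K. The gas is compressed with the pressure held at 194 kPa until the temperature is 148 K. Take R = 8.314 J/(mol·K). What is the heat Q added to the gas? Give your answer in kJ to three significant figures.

Isobaric: W = nRΔT = (1.51)(8.314)(-140) = -1758 J.
ΔU = nCᵥΔT with Cᵥ = 3R/2: ΔU = (1.51)(12.47)(-140) = -2636 J.
Q = ΔU + W = -2636 − 1758 = -4394 J.

Q ≈ -4.39 kJ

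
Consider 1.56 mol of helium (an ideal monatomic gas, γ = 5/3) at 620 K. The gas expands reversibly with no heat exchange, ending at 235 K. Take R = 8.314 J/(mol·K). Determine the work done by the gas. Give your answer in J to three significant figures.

Adiabatic ⇒ Q = 0, so W_by = −ΔU = nCᵥ(T₁ − T₂).
Cᵥ = 3R/2 = 12.47 J/(mol·K).
W = (1.56)(12.47)(620 − 235) = 7490 J.

W ≈ 7490 J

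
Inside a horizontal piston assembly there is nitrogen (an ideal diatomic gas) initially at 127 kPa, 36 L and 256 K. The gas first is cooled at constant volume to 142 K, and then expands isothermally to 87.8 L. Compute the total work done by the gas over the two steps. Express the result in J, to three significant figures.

Step 1 (isochoric): W = 0 (constant volume).
After step 1: P = 70.45 kPa (V unchanged).
Step 2 (isothermal): W = P₁V₁ ln(V₂/V₁) = (2536) ln(87.8/36) = 2261 J.
W_total = 0 + 2261 = 2261 J.

W_total ≈ 2260 J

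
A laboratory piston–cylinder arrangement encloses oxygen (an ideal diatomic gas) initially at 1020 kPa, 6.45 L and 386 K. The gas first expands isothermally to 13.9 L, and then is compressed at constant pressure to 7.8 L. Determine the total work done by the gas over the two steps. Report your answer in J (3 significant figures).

Step 1 (isothermal): W = P₁V₁ ln(V₂/V₁) = (6579) ln(13.9/6.45) = 5051 J.
After step 1: P = 473.3 kPa, V = 13.9 L, T = 386 K.
Step 2 (isobaric): W = PΔV = (473.3 kPa)(7.8 − 13.9 L) = -2887 J.
W_total = 5051 − 2887 = 2164 J.

W_total ≈ 2160 J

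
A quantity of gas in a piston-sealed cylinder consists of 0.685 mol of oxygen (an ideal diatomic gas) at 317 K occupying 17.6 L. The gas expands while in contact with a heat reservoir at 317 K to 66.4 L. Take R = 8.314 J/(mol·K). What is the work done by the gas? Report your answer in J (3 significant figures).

Isothermal: W = nRT ln(V₂/V₁).
W = (0.685)(8.314)(317) × ln(66.4/17.6)
  = 1805 × 1.328
W_by_gas = 2397 J.

W ≈ 2400 J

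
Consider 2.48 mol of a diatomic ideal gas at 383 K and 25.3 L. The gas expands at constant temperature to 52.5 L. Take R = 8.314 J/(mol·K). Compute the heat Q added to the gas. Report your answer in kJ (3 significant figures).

Isothermal ⇒ ΔU = 0, so Q = W = nRT ln(V₂/V₁).
Q = (2.48)(8.314)(383) ln(52.5/25.3) = 7897 × 0.73 = 5765 J.

Q ≈ 5.76 kJ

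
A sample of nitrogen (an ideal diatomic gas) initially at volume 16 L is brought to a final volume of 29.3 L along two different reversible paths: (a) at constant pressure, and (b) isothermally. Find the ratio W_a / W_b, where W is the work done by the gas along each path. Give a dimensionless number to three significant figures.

Path (a) isobaric: W = P₁(V₂ − V₁) → W_a/(P₁V₁) = 0.8313.
Path (b) isothermal: W = P₁V₁ ln(V₂/V₁) → W_b/(P₁V₁) = 0.605.
W_a / W_b = 0.8313 / 0.605 = 1.374.

W_a / W_b ≈ 1.37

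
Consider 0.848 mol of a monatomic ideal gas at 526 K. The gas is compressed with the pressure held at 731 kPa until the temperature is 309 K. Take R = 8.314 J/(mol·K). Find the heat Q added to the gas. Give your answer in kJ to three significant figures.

Isobaric: W = nRΔT = (0.848)(8.314)(-217) = -1530 J.
ΔU = nCᵥΔT with Cᵥ = 3R/2: ΔU = (0.848)(12.47)(-217) = -2295 J.
Q = ΔU + W = -2295 − 1530 = -3825 J.

Q ≈ -3.82 kJ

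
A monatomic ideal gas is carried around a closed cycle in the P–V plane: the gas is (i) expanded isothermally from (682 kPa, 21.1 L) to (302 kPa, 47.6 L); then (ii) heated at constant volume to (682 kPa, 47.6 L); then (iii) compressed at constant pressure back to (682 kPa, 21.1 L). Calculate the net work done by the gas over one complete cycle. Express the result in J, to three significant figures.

W_net ≈ -6370 J

Leg (i): W = PᵢVᵢ ln(V_f/Vᵢ) = (14390) ln(47.6/21.1) = 11707 J.
Leg (ii): W = 0.
Leg (iii): W = PΔV = (682)(21.1 − 47.6) = -18073 J.
W_net = 11707 − 18073 = -6366 J.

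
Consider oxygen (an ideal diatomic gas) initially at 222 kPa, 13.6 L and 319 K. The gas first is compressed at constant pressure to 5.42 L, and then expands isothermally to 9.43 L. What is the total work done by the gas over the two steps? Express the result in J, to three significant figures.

Step 1 (isobaric): W = PΔV = (222 kPa)(5.42 − 13.6 L) = -1816 J.
After step 1: P = 222 kPa, V = 5.42 L, T = 127.1 K.
Step 2 (isothermal): W = P₁V₁ ln(V₂/V₁) = (1203) ln(9.43/5.42) = 666.4 J.
W_total = -1816 + 666.4 = -1150 J.

W_total ≈ -1150 J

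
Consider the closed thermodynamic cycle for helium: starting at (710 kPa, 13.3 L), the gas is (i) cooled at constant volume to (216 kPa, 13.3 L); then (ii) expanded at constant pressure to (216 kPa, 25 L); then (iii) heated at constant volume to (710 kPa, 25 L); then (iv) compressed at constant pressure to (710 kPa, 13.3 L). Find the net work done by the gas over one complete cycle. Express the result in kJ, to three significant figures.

Constant-volume legs do no work.
W(ii) = (216)(25 − 13.3) = 2527 J; W(iv) = (710)(13.3 − 25) = -8307 J.
W_net = 2527 − 8307 = -5780 J (the counter-clockwise enclosed area).

W_net ≈ -5.78 kJ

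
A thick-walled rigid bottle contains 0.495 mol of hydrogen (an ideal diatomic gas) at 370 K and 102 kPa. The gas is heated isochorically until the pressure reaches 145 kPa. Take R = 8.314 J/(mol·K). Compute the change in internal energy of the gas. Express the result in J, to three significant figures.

Constant volume ⇒ W = 0, so Q = ΔU = nCᵥΔT with Cᵥ = 5R/2 = 20.79 J/(mol·K).
At constant V, T₂/T₁ = P₂/P₁ ⇒ ΔT = T₁(P₂/P₁ − 1) = 370·(145/102 − 1) = 156 K.
ΔU = (0.495)(20.79)(156) = 1605 J.

ΔU ≈ 1600 J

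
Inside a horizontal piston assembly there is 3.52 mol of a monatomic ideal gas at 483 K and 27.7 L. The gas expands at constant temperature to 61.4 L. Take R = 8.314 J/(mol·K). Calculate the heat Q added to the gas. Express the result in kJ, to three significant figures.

Isothermal ⇒ ΔU = 0, so Q = W = nRT ln(V₂/V₁).
Q = (3.52)(8.314)(483) ln(61.4/27.7) = 14135 × 0.796 = 11251 J.

Q ≈ 11.3 kJ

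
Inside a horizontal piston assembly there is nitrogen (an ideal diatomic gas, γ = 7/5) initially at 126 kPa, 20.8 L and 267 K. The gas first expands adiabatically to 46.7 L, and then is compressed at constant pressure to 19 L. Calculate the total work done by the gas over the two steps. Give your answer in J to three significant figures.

W_total ≈ 686 J

Step 1 (adiabatic): W = (P₁V₁ − P₂V₂)/(γ−1) = (2621 − 1896)/0.4 = 1811 J.
After step 1: P = 40.61 kPa, V = 46.7 L, T = 193.2 K.
Step 2 (isobaric): W = PΔV = (40.61 kPa)(19 − 46.7 L) = -1125 J.
W_total = 1811 − 1125 = 686.1 J.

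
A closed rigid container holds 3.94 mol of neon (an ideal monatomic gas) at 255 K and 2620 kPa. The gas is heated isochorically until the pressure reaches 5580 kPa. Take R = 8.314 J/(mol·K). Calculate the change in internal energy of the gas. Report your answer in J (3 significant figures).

Constant volume ⇒ W = 0, so Q = ΔU = nCᵥΔT with Cᵥ = 3R/2 = 12.47 J/(mol·K).
At constant V, T₂/T₁ = P₂/P₁ ⇒ ΔT = T₁(P₂/P₁ − 1) = 255·(5580/2620 − 1) = 288.1 K.
ΔU = (3.94)(12.47)(288.1) = 14156 J.

ΔU ≈ 14200 J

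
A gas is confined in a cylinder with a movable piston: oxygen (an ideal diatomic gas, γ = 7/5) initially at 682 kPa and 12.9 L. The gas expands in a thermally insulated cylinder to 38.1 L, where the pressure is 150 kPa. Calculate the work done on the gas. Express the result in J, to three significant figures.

W ≈ -7710 J

Adiabatic: W = (P₁V₁ − P₂V₂)/(γ − 1) with γ = 7/5.
P₁V₁ = 8798 J, P₂V₂ = 5715 J.
W = (8798 − 5715) / 0.4 = 7707 J.
Work on gas = −W_by = -7707 J.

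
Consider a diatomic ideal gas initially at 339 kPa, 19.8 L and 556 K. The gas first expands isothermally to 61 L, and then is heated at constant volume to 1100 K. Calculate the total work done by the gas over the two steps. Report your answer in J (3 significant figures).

Step 1 (isothermal): W = P₁V₁ ln(V₂/V₁) = (6712) ln(61/19.8) = 7553 J.
Step 2 (isochoric): W = 0 (constant volume).
W_total = 7553 + 0 = 7553 J.

W_total ≈ 7550 J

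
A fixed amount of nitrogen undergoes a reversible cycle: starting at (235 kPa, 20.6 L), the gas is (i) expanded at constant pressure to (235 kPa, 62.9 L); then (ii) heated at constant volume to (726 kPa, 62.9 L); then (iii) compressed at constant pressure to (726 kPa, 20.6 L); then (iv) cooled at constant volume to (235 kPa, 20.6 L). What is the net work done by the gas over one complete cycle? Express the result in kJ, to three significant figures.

Constant-volume legs do no work.
W(i) = (235)(62.9 − 20.6) = 9940 J; W(iii) = (726)(20.6 − 62.9) = -30710 J.
W_net = 9940 − 30710 = -20769 J (the counter-clockwise enclosed area).

W_net ≈ -20.8 kJ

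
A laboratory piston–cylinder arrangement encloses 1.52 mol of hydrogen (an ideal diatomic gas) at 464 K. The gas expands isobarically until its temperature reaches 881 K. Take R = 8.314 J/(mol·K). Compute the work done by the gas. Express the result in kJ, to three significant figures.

Isobaric: W = P ΔV = nR ΔT.
W = (1.52)(8.314)(881 − 464) = 5270 J.

W ≈ 5.27 kJ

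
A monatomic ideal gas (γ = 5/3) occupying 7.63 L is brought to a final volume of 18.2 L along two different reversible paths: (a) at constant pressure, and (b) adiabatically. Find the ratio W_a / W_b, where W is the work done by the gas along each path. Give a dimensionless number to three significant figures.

Path (a) isobaric: W = P₁(V₂ − V₁) → W_a/(P₁V₁) = 1.385.
Path (b) adiabatic: W = P₁V₁(1 − (V₁/V₂)^(γ−1))/(γ−1) → W_b/(P₁V₁) = 0.6598.
W_a / W_b = 1.385 / 0.6598 = 2.1.

W_a / W_b ≈ 2.10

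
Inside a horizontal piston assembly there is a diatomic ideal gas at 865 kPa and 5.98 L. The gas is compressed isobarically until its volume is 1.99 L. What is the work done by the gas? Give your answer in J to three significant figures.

W ≈ -3450 J

Isobaric: W = P ΔV.
W = (865 kPa)(1.99 − 5.98 L) = (865)(-3.99) = -3451 J.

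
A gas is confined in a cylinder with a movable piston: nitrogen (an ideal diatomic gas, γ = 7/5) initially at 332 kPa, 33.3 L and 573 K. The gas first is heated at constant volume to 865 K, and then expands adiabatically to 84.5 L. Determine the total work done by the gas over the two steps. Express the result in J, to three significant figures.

Step 1 (isochoric): W = 0 (constant volume).
After step 1: P = 501.2 kPa (V unchanged).
Step 2 (adiabatic): W = (P₁V₁ − P₂V₂)/(γ−1) = (16690 − 11499)/0.4 = 12975 J.
W_total = 0 + 12975 = 12975 J.

W_total ≈ 13000 J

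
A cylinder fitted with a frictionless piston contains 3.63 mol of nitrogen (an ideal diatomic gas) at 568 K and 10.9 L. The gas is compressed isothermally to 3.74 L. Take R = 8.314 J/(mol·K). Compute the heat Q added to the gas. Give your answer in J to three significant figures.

Q ≈ -18300 J

Isothermal ⇒ ΔU = 0, so Q = W = nRT ln(V₂/V₁).
Q = (3.63)(8.314)(568) ln(3.74/10.9) = 17142 × -1.07 = -18337 J.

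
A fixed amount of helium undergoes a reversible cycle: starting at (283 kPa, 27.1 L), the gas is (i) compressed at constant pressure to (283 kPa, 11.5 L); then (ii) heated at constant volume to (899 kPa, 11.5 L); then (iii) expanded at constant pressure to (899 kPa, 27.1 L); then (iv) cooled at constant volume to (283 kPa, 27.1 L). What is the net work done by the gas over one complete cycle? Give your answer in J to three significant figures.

W_net ≈ 9610 J

Constant-volume legs do no work.
W(i) = (283)(11.5 − 27.1) = -4415 J; W(iii) = (899)(27.1 − 11.5) = 14024 J.
W_net = -4415 + 14024 = 9610 J (the clockwise enclosed area).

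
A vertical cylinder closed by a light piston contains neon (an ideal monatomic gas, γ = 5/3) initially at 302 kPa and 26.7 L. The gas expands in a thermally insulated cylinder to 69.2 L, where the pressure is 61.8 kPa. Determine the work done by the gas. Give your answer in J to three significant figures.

Adiabatic: W = (P₁V₁ − P₂V₂)/(γ − 1) with γ = 5/3.
P₁V₁ = 8063 J, P₂V₂ = 4277 J.
W = (8063 − 4277) / 0.6667 = 5680 J.

W ≈ 5680 J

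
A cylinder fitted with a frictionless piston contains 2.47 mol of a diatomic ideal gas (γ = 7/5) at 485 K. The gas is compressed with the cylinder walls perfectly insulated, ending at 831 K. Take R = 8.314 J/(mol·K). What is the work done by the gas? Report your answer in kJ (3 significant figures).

Adiabatic ⇒ Q = 0, so W_by = −ΔU = nCᵥ(T₁ − T₂).
Cᵥ = 5R/2 = 20.79 J/(mol·K).
W = (2.47)(20.79)(485 − 831) = -17763 J.

W ≈ -17.8 kJ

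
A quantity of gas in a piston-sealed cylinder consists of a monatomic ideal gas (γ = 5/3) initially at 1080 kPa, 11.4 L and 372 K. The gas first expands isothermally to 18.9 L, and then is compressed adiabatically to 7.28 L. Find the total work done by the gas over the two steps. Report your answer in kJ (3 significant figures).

W_total ≈ -10.2 kJ

Step 1 (isothermal): W = P₁V₁ ln(V₂/V₁) = (12312) ln(18.9/11.4) = 6224 J.
After step 1: P = 651.4 kPa, V = 18.9 L, T = 372 K.
Step 2 (adiabatic): W = (P₁V₁ − P₂V₂)/(γ−1) = (12312 − 23257)/0.667 = -16417 J.
W_total = 6224 − 16417 = -10193 J.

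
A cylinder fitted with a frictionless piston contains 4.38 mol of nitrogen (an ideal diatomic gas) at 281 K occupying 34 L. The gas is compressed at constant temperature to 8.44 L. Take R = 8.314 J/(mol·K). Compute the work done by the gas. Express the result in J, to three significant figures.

Isothermal: W = nRT ln(V₂/V₁).
W = (4.38)(8.314)(281) × ln(8.44/34)
  = 10233 × -1.393
W_by_gas = -14258 J.

W ≈ -14300 J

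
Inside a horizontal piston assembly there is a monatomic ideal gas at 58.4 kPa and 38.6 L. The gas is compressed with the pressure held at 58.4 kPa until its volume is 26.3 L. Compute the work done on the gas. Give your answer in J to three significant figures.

Isobaric: W = P ΔV.
W = (58.4 kPa)(26.3 − 38.6 L) = (58.4)(-12.3) = -718.3 J.
Work on gas = −W_by = 718.3 J.

W ≈ 718 J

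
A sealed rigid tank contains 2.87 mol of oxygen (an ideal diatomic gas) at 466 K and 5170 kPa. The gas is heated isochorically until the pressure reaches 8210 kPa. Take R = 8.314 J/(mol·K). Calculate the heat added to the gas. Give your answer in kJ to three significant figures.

Constant volume ⇒ W = 0, so Q = ΔU = nCᵥΔT with Cᵥ = 5R/2 = 20.79 J/(mol·K).
At constant V, T₂/T₁ = P₂/P₁ ⇒ ΔT = T₁(P₂/P₁ − 1) = 466·(8210/5170 − 1) = 274 K.
ΔU = (2.87)(20.79)(274) = 16346 J.

Q ≈ 16.3 kJ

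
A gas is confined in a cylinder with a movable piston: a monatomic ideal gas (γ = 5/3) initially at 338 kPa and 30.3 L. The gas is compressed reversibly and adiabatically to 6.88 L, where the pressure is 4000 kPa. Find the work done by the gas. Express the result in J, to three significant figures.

W ≈ -25900 J

Adiabatic: W = (P₁V₁ − P₂V₂)/(γ − 1) with γ = 5/3.
P₁V₁ = 10241 J, P₂V₂ = 27520 J.
W = (10241 − 27520) / 0.6667 = -25918 J.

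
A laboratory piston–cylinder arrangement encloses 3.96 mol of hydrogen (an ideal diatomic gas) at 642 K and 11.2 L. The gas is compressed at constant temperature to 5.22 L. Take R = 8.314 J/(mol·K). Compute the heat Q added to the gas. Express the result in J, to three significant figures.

Q ≈ -16100 J

Isothermal ⇒ ΔU = 0, so Q = W = nRT ln(V₂/V₁).
Q = (3.96)(8.314)(642) ln(5.22/11.2) = 21137 × -0.7634 = -16136 J.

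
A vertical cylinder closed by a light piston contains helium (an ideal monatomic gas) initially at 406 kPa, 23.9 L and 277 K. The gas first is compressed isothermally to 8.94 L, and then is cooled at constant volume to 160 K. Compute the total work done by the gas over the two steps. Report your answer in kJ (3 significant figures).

W_total ≈ -9.54 kJ

Step 1 (isothermal): W = P₁V₁ ln(V₂/V₁) = (9703) ln(8.94/23.9) = -9542 J.
Step 2 (isochoric): W = 0 (constant volume).
W_total = -9542 + 0 = -9542 J.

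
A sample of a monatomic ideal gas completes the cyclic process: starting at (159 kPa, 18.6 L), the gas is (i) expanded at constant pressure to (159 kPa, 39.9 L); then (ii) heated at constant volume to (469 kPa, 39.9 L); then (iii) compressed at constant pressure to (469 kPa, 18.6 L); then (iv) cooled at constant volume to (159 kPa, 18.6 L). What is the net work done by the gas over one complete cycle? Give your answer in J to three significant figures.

W_net ≈ -6600 J

Constant-volume legs do no work.
W(i) = (159)(39.9 − 18.6) = 3387 J; W(iii) = (469)(18.6 − 39.9) = -9990 J.
W_net = 3387 − 9990 = -6603 J (the counter-clockwise enclosed area).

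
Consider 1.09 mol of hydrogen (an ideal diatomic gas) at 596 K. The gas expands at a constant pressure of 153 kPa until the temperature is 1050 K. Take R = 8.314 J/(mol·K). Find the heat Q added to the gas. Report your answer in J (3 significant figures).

Isobaric: W = nRΔT = (1.09)(8.314)(454) = 4114 J.
ΔU = nCᵥΔT with Cᵥ = 5R/2: ΔU = (1.09)(20.79)(454) = 10286 J.
Q = ΔU + W = 10286 + 4114 = 14400 J.

Q ≈ 14400 J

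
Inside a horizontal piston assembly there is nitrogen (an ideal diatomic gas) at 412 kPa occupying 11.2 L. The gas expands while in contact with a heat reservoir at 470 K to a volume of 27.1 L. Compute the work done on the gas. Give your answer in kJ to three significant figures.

Isothermal: W = nRT ln(V₂/V₁) = P₁V₁ ln(V₂/V₁).
P₁V₁ = (412 kPa)(11.2 L) = 4614 J.
W = 4614 × ln(27.1/11.2) = 4614 × 0.8836
W_by_gas = 4077 J; work on gas = −W_by = -4077 J.

W ≈ -4.08 kJ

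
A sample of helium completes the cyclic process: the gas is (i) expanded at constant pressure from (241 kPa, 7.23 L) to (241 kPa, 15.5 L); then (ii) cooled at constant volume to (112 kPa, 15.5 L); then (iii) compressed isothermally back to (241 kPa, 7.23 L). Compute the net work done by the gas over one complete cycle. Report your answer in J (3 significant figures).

Leg (i): W = PΔV = (241)(15.5 − 7.23) = 1993 J.
Leg (ii): W = 0.
Leg (iii): W = PᵢVᵢ ln(V_f/Vᵢ) = (1736) ln(7.23/15.5) = -1324 J.
W_net = 1993 − 1324 = 669.2 J.

W_net ≈ 669 J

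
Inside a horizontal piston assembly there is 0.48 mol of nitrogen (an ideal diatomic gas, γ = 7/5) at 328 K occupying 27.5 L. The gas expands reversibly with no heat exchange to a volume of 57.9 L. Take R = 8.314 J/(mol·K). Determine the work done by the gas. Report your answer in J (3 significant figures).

W ≈ 843 J

Adiabatic: TV^(γ−1) = const with γ = 7/5.
T₂ = T₁ (V₁/V₂)^(γ−1) = 328 × (27.5/57.9)^0.4 = 328 × 0.7424 = 243.5 K.
W_by = nCᵥ(T₁ − T₂) = (0.48)(20.79)(328 − 243.5) = 842.8 J.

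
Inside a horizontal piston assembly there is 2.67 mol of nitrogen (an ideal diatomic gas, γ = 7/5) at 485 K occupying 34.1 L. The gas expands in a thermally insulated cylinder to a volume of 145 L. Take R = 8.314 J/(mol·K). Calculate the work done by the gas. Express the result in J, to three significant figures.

W ≈ 11800 J

Adiabatic: TV^(γ−1) = const with γ = 7/5.
T₂ = T₁ (V₁/V₂)^(γ−1) = 485 × (34.1/145)^0.4 = 485 × 0.5605 = 271.8 K.
W_by = nCᵥ(T₁ − T₂) = (2.67)(20.79)(485 − 271.8) = 11830 J.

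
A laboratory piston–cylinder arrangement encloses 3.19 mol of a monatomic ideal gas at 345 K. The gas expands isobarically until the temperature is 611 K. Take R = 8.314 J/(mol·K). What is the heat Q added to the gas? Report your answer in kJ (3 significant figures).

Q ≈ 17.6 kJ

Isobaric: W = nRΔT = (3.19)(8.314)(266) = 7055 J.
ΔU = nCᵥΔT with Cᵥ = 3R/2: ΔU = (3.19)(12.47)(266) = 10582 J.
Q = ΔU + W = 10582 + 7055 = 17637 J.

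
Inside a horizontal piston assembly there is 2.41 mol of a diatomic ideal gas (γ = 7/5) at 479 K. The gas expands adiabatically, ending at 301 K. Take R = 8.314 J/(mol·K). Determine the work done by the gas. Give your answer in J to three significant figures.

Adiabatic ⇒ Q = 0, so W_by = −ΔU = nCᵥ(T₁ − T₂).
Cᵥ = 5R/2 = 20.79 J/(mol·K).
W = (2.41)(20.79)(479 − 301) = 8916 J.

W ≈ 8920 J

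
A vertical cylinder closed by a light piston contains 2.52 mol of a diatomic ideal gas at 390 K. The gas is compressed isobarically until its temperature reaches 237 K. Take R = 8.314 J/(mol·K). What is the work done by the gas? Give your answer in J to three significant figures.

W ≈ -3210 J

Isobaric: W = P ΔV = nR ΔT.
W = (2.52)(8.314)(237 − 390) = -3206 J.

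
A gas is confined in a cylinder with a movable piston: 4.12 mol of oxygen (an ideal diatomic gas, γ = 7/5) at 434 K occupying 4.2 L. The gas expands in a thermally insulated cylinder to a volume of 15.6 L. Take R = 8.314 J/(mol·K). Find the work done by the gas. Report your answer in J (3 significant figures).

Adiabatic: TV^(γ−1) = const with γ = 7/5.
T₂ = T₁ (V₁/V₂)^(γ−1) = 434 × (4.2/15.6)^0.4 = 434 × 0.5916 = 256.8 K.
W_by = nCᵥ(T₁ − T₂) = (4.12)(20.79)(434 − 256.8) = 15177 J.

W ≈ 15200 J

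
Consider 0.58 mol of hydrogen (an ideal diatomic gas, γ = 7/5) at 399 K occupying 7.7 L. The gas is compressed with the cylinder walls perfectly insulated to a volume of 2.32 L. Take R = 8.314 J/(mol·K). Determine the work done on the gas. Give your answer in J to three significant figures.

Adiabatic: TV^(γ−1) = const with γ = 7/5.
T₂ = T₁ (V₁/V₂)^(γ−1) = 399 × (7.7/2.32)^0.4 = 399 × 1.616 = 644.7 K.
W_by = nCᵥ(T₁ − T₂) = (0.58)(20.79)(399 − 644.7) = -2962 J.
Work on gas = −W_by = 2962 J.

W ≈ 2960 J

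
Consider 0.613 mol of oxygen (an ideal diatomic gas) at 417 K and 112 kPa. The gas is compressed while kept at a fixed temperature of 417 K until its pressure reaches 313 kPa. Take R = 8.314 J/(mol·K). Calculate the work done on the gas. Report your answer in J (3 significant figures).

Isothermal process: W = nRT ln(V₂/V₁) = nRT ln(P₁/P₂).
W = (0.613)(8.314)(417) × ln(112/313)
  = 2125 × ln(0.3578) = 2125 × -1.028
W_by_gas = -2184 J; work on gas = −W_by = 2184 J.

W ≈ 2180 J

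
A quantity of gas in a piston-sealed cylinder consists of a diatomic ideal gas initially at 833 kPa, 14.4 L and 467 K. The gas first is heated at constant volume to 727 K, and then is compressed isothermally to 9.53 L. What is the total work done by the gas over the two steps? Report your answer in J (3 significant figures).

Step 1 (isochoric): W = 0 (constant volume).
After step 1: P = 1297 kPa (V unchanged).
Step 2 (isothermal): W = P₁V₁ ln(V₂/V₁) = (18673) ln(9.53/14.4) = -7708 J.
W_total = 0 − 7708 = -7708 J.

W_total ≈ -7710 J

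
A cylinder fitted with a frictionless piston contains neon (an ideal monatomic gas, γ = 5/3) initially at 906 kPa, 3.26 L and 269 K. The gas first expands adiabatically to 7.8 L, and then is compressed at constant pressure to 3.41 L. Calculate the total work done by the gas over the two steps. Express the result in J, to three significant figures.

W_total ≈ 1020 J

Step 1 (adiabatic): W = (P₁V₁ − P₂V₂)/(γ−1) = (2954 − 1651)/0.667 = 1954 J.
After step 1: P = 211.7 kPa, V = 7.8 L, T = 150.4 K.
Step 2 (isobaric): W = PΔV = (211.7 kPa)(3.41 − 7.8 L) = -929.2 J.
W_total = 1954 − 929.2 = 1025 J.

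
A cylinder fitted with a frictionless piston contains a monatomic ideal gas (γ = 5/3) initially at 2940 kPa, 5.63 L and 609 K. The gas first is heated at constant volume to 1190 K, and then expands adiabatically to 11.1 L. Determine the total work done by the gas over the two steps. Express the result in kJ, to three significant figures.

Step 1 (isochoric): W = 0 (constant volume).
After step 1: P = 5745 kPa (V unchanged).
Step 2 (adiabatic): W = (P₁V₁ − P₂V₂)/(γ−1) = (32343 − 20570)/0.667 = 17659 J.
W_total = 0 + 17659 = 17659 J.

W_total ≈ 17.7 kJ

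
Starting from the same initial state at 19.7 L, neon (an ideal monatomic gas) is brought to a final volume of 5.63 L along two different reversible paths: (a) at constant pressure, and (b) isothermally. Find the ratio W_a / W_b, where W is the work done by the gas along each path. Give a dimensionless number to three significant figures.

Path (a) isobaric: W = P₁(V₂ − V₁) → W_a/(P₁V₁) = -0.7142.
Path (b) isothermal: W = P₁V₁ ln(V₂/V₁) → W_b/(P₁V₁) = -1.253.
W_a / W_b = -0.7142 / -1.253 = 0.5702.

W_a / W_b ≈ 0.570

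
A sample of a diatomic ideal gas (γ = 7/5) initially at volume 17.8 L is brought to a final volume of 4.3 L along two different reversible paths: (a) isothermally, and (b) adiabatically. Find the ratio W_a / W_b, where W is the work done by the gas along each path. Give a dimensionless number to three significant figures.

Path (a) isothermal: W = P₁V₁ ln(V₂/V₁) → W_a/(P₁V₁) = -1.421.
Path (b) adiabatic: W = P₁V₁(1 − (V₁/V₂)^(γ−1))/(γ−1) → W_b/(P₁V₁) = -1.913.
W_a / W_b = -1.421 / -1.913 = 0.7426.

W_a / W_b ≈ 0.743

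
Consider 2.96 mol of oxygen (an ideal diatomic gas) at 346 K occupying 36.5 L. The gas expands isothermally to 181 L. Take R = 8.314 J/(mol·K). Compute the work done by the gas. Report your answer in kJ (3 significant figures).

W ≈ 13.6 kJ

Isothermal: W = nRT ln(V₂/V₁).
W = (2.96)(8.314)(346) × ln(181/36.5)
  = 8515 × 1.601
W_by_gas = 13634 J.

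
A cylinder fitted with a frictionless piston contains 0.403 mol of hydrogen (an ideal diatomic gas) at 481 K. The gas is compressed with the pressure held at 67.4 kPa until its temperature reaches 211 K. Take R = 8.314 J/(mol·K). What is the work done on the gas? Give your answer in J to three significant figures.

Isobaric: W = P ΔV = nR ΔT.
W = (0.403)(8.314)(211 − 481) = -904.6 J.
Work on gas = −W_by = 904.6 J.

W ≈ 905 J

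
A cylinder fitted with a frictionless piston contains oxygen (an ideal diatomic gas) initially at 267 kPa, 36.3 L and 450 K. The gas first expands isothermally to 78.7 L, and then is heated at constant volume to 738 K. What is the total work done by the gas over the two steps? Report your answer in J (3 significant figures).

Step 1 (isothermal): W = P₁V₁ ln(V₂/V₁) = (9692) ln(78.7/36.3) = 7500 J.
Step 2 (isochoric): W = 0 (constant volume).
W_total = 7500 + 0 = 7500 J.

W_total ≈ 7500 J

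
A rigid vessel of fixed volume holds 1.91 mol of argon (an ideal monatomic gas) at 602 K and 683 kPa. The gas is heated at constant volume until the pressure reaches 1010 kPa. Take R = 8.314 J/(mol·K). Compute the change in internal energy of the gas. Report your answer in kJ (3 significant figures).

ΔU ≈ 6.87 kJ

Constant volume ⇒ W = 0, so Q = ΔU = nCᵥΔT with Cᵥ = 3R/2 = 12.47 J/(mol·K).
At constant V, T₂/T₁ = P₂/P₁ ⇒ ΔT = T₁(P₂/P₁ − 1) = 602·(1010/683 − 1) = 288.2 K.
ΔU = (1.91)(12.47)(288.2) = 6865 J.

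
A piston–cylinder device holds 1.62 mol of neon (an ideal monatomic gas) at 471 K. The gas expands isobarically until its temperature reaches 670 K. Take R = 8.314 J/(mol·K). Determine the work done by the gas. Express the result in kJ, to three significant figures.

W ≈ 2.68 kJ

Isobaric: W = P ΔV = nR ΔT.
W = (1.62)(8.314)(670 − 471) = 2680 J.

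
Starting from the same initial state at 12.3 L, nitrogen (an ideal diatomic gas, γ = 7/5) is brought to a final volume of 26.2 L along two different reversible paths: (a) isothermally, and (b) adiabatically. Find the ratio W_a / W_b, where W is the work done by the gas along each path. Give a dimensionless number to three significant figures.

W_a / W_b ≈ 1.16

Path (a) isothermal: W = P₁V₁ ln(V₂/V₁) → W_a/(P₁V₁) = 0.7562.
Path (b) adiabatic: W = P₁V₁(1 − (V₁/V₂)^(γ−1))/(γ−1) → W_b/(P₁V₁) = 0.6525.
W_a / W_b = 0.7562 / 0.6525 = 1.159.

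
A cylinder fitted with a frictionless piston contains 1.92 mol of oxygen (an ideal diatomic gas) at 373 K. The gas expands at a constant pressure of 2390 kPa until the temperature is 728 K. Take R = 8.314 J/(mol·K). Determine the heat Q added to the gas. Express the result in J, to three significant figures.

Q ≈ 19800 J

Isobaric: W = nRΔT = (1.92)(8.314)(355) = 5667 J.
ΔU = nCᵥΔT with Cᵥ = 5R/2: ΔU = (1.92)(20.79)(355) = 14167 J.
Q = ΔU + W = 14167 + 5667 = 19834 J.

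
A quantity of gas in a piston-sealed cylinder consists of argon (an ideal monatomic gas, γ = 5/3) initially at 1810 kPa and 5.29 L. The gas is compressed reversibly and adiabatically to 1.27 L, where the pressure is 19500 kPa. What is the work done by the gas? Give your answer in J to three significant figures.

Adiabatic: W = (P₁V₁ − P₂V₂)/(γ − 1) with γ = 5/3.
P₁V₁ = 9575 J, P₂V₂ = 24765 J.
W = (9575 − 24765) / 0.6667 = -22785 J.

W ≈ -22800 J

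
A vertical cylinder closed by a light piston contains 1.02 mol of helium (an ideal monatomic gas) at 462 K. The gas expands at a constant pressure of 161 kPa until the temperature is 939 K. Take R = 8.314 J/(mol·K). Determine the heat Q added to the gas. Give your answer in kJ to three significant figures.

Isobaric: W = nRΔT = (1.02)(8.314)(477) = 4045 J.
ΔU = nCᵥΔT with Cᵥ = 3R/2: ΔU = (1.02)(12.47)(477) = 6068 J.
Q = ΔU + W = 6068 + 4045 = 10113 J.

Q ≈ 10.1 kJ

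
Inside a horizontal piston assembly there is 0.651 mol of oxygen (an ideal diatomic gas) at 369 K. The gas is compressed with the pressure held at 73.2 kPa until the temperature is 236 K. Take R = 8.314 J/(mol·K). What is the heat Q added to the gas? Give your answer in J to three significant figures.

Isobaric: W = nRΔT = (0.651)(8.314)(-133) = -719.9 J.
ΔU = nCᵥΔT with Cᵥ = 5R/2: ΔU = (0.651)(20.79)(-133) = -1800 J.
Q = ΔU + W = -1800 − 719.9 = -2519 J.

Q ≈ -2520 J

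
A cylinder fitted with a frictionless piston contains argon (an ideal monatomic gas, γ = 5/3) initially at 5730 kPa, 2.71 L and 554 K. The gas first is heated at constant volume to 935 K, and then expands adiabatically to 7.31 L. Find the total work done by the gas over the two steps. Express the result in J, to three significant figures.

W_total ≈ 19000 J

Step 1 (isochoric): W = 0 (constant volume).
After step 1: P = 9671 kPa (V unchanged).
Step 2 (adiabatic): W = (P₁V₁ − P₂V₂)/(γ−1) = (26208 − 13525)/0.667 = 19024 J.
W_total = 0 + 19024 = 19024 J.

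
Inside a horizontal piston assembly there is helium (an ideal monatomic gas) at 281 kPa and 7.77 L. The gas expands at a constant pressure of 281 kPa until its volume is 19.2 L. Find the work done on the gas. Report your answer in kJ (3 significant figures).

W ≈ -3.21 kJ

Isobaric: W = P ΔV.
W = (281 kPa)(19.2 − 7.77 L) = (281)(11.43) = 3212 J.
Work on gas = −W_by = -3212 J.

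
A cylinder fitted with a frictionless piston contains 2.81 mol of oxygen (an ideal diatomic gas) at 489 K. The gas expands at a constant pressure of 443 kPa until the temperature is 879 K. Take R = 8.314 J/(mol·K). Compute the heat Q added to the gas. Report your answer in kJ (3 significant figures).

Isobaric: W = nRΔT = (2.81)(8.314)(390) = 9111 J.
ΔU = nCᵥΔT with Cᵥ = 5R/2: ΔU = (2.81)(20.79)(390) = 22778 J.
Q = ΔU + W = 22778 + 9111 = 31890 J.

Q ≈ 31.9 kJ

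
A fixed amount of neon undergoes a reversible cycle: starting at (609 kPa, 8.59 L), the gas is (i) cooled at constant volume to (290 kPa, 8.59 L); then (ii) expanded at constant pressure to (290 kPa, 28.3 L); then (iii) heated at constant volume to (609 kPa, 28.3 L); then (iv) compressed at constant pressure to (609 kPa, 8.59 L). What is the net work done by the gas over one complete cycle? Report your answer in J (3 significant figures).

Constant-volume legs do no work.
W(ii) = (290)(28.3 − 8.59) = 5716 J; W(iv) = (609)(8.59 − 28.3) = -12003 J.
W_net = 5716 − 12003 = -6287 J (the counter-clockwise enclosed area).

W_net ≈ -6290 J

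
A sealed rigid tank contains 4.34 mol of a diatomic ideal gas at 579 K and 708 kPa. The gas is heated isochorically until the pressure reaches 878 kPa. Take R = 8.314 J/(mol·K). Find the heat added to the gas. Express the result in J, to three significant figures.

Constant volume ⇒ W = 0, so Q = ΔU = nCᵥΔT with Cᵥ = 5R/2 = 20.79 J/(mol·K).
At constant V, T₂/T₁ = P₂/P₁ ⇒ ΔT = T₁(P₂/P₁ − 1) = 579·(878/708 − 1) = 139 K.
ΔU = (4.34)(20.79)(139) = 12541 J.

Q ≈ 12500 J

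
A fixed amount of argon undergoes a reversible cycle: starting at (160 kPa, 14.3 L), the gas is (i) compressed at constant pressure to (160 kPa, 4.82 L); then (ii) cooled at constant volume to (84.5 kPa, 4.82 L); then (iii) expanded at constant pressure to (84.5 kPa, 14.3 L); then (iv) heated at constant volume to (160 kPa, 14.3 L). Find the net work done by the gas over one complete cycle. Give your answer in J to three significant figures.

W_net ≈ -716 J

Constant-volume legs do no work.
W(i) = (160)(4.82 − 14.3) = -1517 J; W(iii) = (84.5)(14.3 − 4.82) = 801.1 J.
W_net = -1517 + 801.1 = -715.7 J (the counter-clockwise enclosed area).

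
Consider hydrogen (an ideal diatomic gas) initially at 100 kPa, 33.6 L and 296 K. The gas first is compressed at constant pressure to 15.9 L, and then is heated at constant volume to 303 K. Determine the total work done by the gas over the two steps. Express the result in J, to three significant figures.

W_total ≈ -1770 J

Step 1 (isobaric): W = PΔV = (100 kPa)(15.9 − 33.6 L) = -1770 J.
Step 2 (isochoric): W = 0 (constant volume).
W_total = -1770 + 0 = -1770 J.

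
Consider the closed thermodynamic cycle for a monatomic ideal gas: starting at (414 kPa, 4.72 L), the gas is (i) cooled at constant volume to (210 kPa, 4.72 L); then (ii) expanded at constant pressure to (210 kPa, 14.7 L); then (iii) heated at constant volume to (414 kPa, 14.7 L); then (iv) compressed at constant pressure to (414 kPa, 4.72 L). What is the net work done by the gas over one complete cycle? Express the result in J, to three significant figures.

W_net ≈ -2040 J

Constant-volume legs do no work.
W(ii) = (210)(14.7 − 4.72) = 2096 J; W(iv) = (414)(4.72 − 14.7) = -4132 J.
W_net = 2096 − 4132 = -2036 J (the counter-clockwise enclosed area).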